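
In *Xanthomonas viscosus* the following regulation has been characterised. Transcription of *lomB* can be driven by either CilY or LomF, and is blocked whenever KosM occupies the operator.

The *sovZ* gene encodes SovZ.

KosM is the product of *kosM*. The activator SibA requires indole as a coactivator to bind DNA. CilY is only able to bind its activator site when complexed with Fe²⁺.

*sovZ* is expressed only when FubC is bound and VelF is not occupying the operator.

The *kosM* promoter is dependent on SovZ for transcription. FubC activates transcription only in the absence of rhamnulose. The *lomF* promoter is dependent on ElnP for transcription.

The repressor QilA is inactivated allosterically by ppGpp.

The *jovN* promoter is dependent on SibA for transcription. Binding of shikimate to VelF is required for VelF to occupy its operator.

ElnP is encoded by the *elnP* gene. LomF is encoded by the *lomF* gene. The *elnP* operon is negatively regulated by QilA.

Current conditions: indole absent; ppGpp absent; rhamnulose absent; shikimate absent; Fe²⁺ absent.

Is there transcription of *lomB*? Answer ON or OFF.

OFF

Fe²⁺ is absent, so CilY is inactive.
ppGpp is absent, so QilA is active.
With repressor QilA bound, *elnP* is not transcribed.
So ElnP is not produced.
Required activator ElnP is absent, so *lomF* is not transcribed.
So LomF is not produced.
Shikimate is absent, so VelF is inactive.
Rhamnulose is absent, so FubC is active.
No repressor is bound and FubC is active, so *sovZ* is transcribed.
So SovZ is produced and active.
No repressor is bound and SovZ is active, so *kosM* is transcribed.
So KosM is produced and active.
With repressor KosM bound, *lomB* is not transcribed.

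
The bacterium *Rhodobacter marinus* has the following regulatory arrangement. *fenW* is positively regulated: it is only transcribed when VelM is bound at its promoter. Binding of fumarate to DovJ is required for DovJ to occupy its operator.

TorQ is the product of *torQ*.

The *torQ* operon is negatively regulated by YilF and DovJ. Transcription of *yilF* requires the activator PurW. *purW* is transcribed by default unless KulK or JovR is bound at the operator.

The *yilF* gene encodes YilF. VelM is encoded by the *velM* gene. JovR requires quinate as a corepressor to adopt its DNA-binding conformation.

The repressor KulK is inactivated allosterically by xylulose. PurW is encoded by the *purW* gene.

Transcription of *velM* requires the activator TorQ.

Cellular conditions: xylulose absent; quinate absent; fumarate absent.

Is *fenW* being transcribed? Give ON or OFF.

ON

Xylulose is absent, so KulK is active.
Quinate is absent, so JovR is inactive.
With repressor KulK bound, *purW* is not transcribed.
So PurW is not produced.
Required activator PurW is absent, so *yilF* is not transcribed.
So YilF is not produced.
Fumarate is absent, so DovJ is inactive.
With no repressor bound, *torQ* is transcribed.
So TorQ is produced and active.
No repressor is bound and TorQ is active, so *velM* is transcribed.
So VelM is produced and active.
No repressor is bound and VelM is active, so *fenW* is transcribed.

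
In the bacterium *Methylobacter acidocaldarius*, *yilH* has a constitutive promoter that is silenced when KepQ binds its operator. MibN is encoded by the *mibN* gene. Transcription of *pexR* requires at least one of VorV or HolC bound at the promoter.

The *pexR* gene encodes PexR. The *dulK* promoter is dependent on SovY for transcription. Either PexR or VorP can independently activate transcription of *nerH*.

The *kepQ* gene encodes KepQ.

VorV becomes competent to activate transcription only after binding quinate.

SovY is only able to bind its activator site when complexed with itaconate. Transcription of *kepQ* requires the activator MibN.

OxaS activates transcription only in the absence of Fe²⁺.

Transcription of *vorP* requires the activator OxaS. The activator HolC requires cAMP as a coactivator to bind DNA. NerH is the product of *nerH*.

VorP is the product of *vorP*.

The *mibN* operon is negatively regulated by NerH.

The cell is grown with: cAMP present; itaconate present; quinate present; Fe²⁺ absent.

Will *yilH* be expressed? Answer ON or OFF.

Quinate is present, so VorV is active.
cAMP is present, so HolC is active.
Activator VorV is present, so *pexR* is transcribed.
So PexR is produced and active.
Fe²⁺ is absent, so OxaS is active.
No repressor is bound and OxaS is active, so *vorP* is transcribed.
So VorP is produced and active.
Activator PexR is present, so *nerH* is transcribed.
So NerH is produced and active.
With repressor NerH bound, *mibN* is not transcribed.
So MibN is not produced.
Required activator MibN is absent, so *kepQ* is not transcribed.
So KepQ is not produced.
With no repressor bound, *yilH* is transcribed.

ON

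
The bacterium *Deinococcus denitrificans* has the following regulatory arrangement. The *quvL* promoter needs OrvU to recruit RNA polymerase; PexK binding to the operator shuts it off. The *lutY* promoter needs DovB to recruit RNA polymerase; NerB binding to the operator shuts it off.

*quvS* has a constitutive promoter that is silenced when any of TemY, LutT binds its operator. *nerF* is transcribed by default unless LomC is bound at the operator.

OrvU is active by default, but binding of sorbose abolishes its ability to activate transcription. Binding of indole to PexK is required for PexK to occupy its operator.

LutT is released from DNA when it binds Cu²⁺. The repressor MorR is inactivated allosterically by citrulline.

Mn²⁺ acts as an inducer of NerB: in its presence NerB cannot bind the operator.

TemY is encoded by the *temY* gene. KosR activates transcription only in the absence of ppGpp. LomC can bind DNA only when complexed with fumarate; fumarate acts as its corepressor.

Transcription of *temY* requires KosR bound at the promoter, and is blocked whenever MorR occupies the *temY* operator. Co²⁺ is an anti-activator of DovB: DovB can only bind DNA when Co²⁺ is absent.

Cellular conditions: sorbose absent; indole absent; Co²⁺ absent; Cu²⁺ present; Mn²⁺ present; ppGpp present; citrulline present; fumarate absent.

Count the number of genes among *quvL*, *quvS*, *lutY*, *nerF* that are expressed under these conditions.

4

Indole is absent, so PexK is inactive.
Sorbose is absent, so OrvU is active.
No repressor is bound and OrvU is active, so *quvL* is transcribed.
→ *quvL* is ON.
ppGpp is present, so KosR is inactive.
Citrulline is present, so MorR is inactive.
Required activator KosR is absent, so *temY* is not transcribed.
So TemY is not produced.
Cu²⁺ is present, so LutT is inactive.
With no repressor bound, *quvS* is transcribed.
→ *quvS* is ON.
Co²⁺ is absent, so DovB is active.
Mn²⁺ is present, so NerB is inactive.
No repressor is bound and DovB is active, so *lutY* is transcribed.
→ *lutY* is ON.
Fumarate is absent, so LomC is inactive.
With no repressor bound, *nerF* is transcribed.
→ *nerF* is ON.
4 of the 4 genes are transcribed.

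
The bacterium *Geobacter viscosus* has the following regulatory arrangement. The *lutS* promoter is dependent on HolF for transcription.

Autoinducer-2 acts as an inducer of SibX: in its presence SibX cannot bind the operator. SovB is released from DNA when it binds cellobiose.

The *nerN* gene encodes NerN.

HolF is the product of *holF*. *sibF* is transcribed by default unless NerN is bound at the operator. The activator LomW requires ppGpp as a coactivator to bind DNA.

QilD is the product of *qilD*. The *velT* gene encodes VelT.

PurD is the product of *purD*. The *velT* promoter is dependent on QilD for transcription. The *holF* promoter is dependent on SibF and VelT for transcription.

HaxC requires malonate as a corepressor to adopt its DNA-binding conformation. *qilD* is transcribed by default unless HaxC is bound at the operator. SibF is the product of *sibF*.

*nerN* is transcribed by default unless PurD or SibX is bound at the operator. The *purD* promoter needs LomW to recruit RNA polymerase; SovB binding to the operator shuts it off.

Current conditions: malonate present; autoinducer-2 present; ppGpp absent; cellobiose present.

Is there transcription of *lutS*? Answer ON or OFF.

Cellobiose is present, so SovB is inactive.
ppGpp is absent, so LomW is inactive.
Required activator LomW is absent, so *purD* is not transcribed.
So PurD is not produced.
Autoinducer-2 is present, so SibX is inactive.
With no repressor bound, *nerN* is transcribed.
So NerN is produced and active.
With repressor NerN bound, *sibF* is not transcribed.
So SibF is not produced.
Malonate is present, so HaxC is active.
With repressor HaxC bound, *qilD* is not transcribed.
So QilD is not produced.
Required activator QilD is absent, so *velT* is not transcribed.
So VelT is not produced.
Required activator SibF is absent, so *holF* is not transcribed.
So HolF is not produced.
Required activator HolF is absent, so *lutS* is not transcribed.

OFF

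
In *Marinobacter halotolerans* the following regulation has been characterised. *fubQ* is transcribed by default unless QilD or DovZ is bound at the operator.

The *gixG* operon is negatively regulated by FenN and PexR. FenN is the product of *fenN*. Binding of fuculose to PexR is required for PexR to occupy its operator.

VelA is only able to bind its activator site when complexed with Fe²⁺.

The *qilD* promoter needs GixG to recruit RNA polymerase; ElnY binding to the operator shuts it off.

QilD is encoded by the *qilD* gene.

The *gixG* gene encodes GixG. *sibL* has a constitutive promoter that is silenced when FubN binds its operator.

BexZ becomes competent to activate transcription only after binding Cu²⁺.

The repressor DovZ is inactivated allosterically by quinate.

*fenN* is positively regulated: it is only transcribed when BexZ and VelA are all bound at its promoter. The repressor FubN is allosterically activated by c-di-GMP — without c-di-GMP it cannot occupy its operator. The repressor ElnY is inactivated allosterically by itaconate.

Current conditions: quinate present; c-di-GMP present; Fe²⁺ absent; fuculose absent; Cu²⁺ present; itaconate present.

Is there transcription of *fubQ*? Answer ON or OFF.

Itaconate is present, so ElnY is inactive.
Cu²⁺ is present, so BexZ is active.
Fe²⁺ is absent, so VelA is inactive.
Required activator VelA is absent, so *fenN* is not transcribed.
So FenN is not produced.
Fuculose is absent, so PexR is inactive.
With no repressor bound, *gixG* is transcribed.
So GixG is produced and active.
No repressor is bound and GixG is active, so *qilD* is transcribed.
So QilD is produced and active.
Quinate is present, so DovZ is inactive.
With repressor QilD bound, *fubQ* is not transcribed.

OFF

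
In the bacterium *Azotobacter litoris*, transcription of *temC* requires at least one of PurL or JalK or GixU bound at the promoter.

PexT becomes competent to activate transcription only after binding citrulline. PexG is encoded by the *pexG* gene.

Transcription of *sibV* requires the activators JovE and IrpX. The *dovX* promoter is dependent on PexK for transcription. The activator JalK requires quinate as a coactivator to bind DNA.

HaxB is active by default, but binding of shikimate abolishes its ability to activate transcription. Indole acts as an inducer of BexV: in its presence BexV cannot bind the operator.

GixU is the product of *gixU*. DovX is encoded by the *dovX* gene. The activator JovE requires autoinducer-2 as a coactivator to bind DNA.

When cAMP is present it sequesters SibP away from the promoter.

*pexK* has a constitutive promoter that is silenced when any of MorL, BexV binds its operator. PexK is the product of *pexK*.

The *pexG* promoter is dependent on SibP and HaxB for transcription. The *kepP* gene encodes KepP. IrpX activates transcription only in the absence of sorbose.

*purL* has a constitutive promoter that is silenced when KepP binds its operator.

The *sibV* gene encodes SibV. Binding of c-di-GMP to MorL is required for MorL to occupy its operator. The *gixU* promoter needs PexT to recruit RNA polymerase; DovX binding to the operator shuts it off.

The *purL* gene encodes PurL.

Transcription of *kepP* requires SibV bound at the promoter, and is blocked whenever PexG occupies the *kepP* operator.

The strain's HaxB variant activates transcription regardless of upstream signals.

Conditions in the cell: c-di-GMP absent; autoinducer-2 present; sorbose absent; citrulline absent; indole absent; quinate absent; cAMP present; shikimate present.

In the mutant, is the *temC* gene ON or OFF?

Autoinducer-2 is present, so JovE is active.
Sorbose is absent, so IrpX is active.
No repressor is bound and JovE and IrpX are active, so *sibV* is transcribed.
So SibV is produced and active.
cAMP is present, so SibP is inactive.
HaxB is constitutively active in this strain.
Required activator SibP is absent, so *pexG* is not transcribed.
So PexG is not produced.
No repressor is bound and SibV is active, so *kepP* is transcribed.
So KepP is produced and active.
With repressor KepP bound, *purL* is not transcribed.
So PurL is not produced.
Quinate is absent, so JalK is inactive.
c-di-GMP is absent, so MorL is inactive.
Indole is absent, so BexV is active.
With repressor BexV bound, *pexK* is not transcribed.
So PexK is not produced.
Required activator PexK is absent, so *dovX* is not transcribed.
So DovX is not produced.
Citrulline is absent, so PexT is inactive.
Required activator PexT is absent, so *gixU* is not transcribed.
So GixU is not produced.
No activator is available at the *temC* promoter, so *temC* is not transcribed.

OFF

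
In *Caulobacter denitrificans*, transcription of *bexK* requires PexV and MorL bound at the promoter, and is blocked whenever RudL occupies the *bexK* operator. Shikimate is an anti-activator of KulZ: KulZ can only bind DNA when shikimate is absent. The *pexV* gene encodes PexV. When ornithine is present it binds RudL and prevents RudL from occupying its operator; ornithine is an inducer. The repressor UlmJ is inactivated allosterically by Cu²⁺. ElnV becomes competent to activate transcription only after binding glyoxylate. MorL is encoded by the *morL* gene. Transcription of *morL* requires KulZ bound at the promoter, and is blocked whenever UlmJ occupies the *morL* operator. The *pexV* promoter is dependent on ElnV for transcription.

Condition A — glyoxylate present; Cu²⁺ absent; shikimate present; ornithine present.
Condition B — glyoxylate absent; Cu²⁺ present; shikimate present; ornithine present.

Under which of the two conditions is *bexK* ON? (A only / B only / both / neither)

Condition A:
Glyoxylate is present, so ElnV is active.
No repressor is bound and ElnV is active, so *pexV* is transcribed.
So PexV is produced and active.
Cu²⁺ is absent, so UlmJ is active.
Shikimate is present, so KulZ is inactive.
With repressor UlmJ bound, *morL* is not transcribed.
So MorL is not produced.
Ornithine is present, so RudL is inactive.
Required activator MorL is absent, so *bexK* is not transcribed.
→ *bexK* is OFF in A.
Condition B:
Glyoxylate is absent, so ElnV is inactive.
Required activator ElnV is absent, so *pexV* is not transcribed.
So PexV is not produced.
Cu²⁺ is present, so UlmJ is inactive.
Shikimate is present, so KulZ is inactive.
Required activator KulZ is absent, so *morL* is not transcribed.
So MorL is not produced.
Ornithine is present, so RudL is inactive.
Required activator PexV is absent, so *bexK* is not transcribed.
→ *bexK* is OFF in B.

neither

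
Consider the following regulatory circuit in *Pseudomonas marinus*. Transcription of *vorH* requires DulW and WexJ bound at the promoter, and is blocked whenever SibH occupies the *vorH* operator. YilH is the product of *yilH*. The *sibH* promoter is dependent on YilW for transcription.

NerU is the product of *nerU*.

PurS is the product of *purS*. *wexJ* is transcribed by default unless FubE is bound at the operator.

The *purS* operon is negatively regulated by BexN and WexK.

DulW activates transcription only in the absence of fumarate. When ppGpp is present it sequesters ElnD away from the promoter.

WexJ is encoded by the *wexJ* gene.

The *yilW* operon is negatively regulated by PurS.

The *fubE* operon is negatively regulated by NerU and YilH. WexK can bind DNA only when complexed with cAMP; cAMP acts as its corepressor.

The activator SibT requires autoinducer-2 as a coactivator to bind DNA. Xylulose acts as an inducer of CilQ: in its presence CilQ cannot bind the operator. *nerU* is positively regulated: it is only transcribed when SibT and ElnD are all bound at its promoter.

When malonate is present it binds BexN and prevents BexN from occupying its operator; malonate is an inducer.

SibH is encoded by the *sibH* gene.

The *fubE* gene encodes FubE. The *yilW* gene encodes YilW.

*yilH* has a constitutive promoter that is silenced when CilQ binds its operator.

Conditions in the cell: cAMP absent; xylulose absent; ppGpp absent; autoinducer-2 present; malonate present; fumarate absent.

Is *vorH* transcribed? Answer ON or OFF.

ON

Fumarate is absent, so DulW is active.
Malonate is present, so BexN is inactive.
cAMP is absent, so WexK is inactive.
With no repressor bound, *purS* is transcribed.
So PurS is produced and active.
With repressor PurS bound, *yilW* is not transcribed.
So YilW is not produced.
Required activator YilW is absent, so *sibH* is not transcribed.
So SibH is not produced.
Autoinducer-2 is present, so SibT is active.
ppGpp is absent, so ElnD is active.
No repressor is bound and SibT and ElnD are active, so *nerU* is transcribed.
So NerU is produced and active.
Xylulose is absent, so CilQ is active.
With repressor CilQ bound, *yilH* is not transcribed.
So YilH is not produced.
With repressor NerU bound, *fubE* is not transcribed.
So FubE is not produced.
With no repressor bound, *wexJ* is transcribed.
So WexJ is produced and active.
No repressor is bound and DulW and WexJ are active, so *vorH* is transcribed.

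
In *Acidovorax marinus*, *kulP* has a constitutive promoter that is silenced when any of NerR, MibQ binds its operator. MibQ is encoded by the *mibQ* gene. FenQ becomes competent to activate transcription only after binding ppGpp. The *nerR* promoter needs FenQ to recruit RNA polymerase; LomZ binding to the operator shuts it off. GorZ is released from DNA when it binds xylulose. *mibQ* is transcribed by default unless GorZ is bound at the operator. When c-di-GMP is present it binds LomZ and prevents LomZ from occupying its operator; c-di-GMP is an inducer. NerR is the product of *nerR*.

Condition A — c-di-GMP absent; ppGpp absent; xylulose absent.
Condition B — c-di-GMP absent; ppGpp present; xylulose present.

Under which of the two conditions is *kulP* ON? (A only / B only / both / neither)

Condition A:
c-di-GMP is absent, so LomZ is active.
ppGpp is absent, so FenQ is inactive.
With repressor LomZ bound, *nerR* is not transcribed.
So NerR is not produced.
Xylulose is absent, so GorZ is active.
With repressor GorZ bound, *mibQ* is not transcribed.
So MibQ is not produced.
With no repressor bound, *kulP* is transcribed.
→ *kulP* is ON in A.
Condition B:
c-di-GMP is absent, so LomZ is active.
ppGpp is present, so FenQ is active.
With repressor LomZ bound, *nerR* is not transcribed.
So NerR is not produced.
Xylulose is present, so GorZ is inactive.
With no repressor bound, *mibQ* is transcribed.
So MibQ is produced and active.
With repressor MibQ bound, *kulP* is not transcribed.
→ *kulP* is OFF in B.

A only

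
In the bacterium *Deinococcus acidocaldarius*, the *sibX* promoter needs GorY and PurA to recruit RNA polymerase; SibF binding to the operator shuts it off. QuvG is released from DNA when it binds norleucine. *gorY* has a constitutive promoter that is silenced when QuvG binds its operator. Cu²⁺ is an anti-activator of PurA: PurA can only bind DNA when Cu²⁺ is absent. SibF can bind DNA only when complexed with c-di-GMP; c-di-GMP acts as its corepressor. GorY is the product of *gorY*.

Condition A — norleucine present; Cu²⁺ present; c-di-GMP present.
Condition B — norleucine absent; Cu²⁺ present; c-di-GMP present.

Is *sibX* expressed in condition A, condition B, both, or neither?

neither

Condition A:
Norleucine is present, so QuvG is inactive.
With no repressor bound, *gorY* is transcribed.
So GorY is produced and active.
Cu²⁺ is present, so PurA is inactive.
c-di-GMP is present, so SibF is active.
With repressor SibF bound, *sibX* is not transcribed.
→ *sibX* is OFF in A.
Condition B:
Norleucine is absent, so QuvG is active.
With repressor QuvG bound, *gorY* is not transcribed.
So GorY is not produced.
Cu²⁺ is present, so PurA is inactive.
c-di-GMP is present, so SibF is active.
With repressor SibF bound, *sibX* is not transcribed.
→ *sibX* is OFF in B.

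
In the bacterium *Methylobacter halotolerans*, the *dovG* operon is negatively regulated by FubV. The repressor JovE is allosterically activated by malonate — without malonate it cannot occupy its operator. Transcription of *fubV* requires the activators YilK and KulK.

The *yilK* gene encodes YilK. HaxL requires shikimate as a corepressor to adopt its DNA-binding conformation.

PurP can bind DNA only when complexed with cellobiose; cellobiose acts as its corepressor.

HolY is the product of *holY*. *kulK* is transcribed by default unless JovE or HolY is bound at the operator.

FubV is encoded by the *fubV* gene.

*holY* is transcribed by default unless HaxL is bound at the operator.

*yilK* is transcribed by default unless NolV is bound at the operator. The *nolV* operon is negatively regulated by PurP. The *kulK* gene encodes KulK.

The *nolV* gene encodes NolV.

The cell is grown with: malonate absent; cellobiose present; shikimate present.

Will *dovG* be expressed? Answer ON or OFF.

Cellobiose is present, so PurP is active.
With repressor PurP bound, *nolV* is not transcribed.
So NolV is not produced.
With no repressor bound, *yilK* is transcribed.
So YilK is produced and active.
Malonate is absent, so JovE is inactive.
Shikimate is present, so HaxL is active.
With repressor HaxL bound, *holY* is not transcribed.
So HolY is not produced.
With no repressor bound, *kulK* is transcribed.
So KulK is produced and active.
No repressor is bound and YilK and KulK are active, so *fubV* is transcribed.
So FubV is produced and active.
With repressor FubV bound, *dovG* is not transcribed.

OFF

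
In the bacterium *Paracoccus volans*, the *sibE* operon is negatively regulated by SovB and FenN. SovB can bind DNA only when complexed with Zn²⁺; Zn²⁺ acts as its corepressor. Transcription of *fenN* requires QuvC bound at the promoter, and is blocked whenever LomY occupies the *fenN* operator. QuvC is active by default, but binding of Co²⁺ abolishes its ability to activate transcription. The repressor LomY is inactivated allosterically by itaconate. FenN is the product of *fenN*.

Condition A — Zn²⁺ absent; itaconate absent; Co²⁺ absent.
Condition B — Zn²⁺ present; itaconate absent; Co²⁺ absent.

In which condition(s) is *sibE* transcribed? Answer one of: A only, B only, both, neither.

A only

Condition A:
Zn²⁺ is absent, so SovB is inactive.
Itaconate is absent, so LomY is active.
Co²⁺ is absent, so QuvC is active.
With repressor LomY bound, *fenN* is not transcribed.
So FenN is not produced.
With no repressor bound, *sibE* is transcribed.
→ *sibE* is ON in A.
Condition B:
Zn²⁺ is present, so SovB is active.
Itaconate is absent, so LomY is active.
Co²⁺ is absent, so QuvC is active.
With repressor LomY bound, *fenN* is not transcribed.
So FenN is not produced.
With repressor SovB bound, *sibE* is not transcribed.
→ *sibE* is OFF in B.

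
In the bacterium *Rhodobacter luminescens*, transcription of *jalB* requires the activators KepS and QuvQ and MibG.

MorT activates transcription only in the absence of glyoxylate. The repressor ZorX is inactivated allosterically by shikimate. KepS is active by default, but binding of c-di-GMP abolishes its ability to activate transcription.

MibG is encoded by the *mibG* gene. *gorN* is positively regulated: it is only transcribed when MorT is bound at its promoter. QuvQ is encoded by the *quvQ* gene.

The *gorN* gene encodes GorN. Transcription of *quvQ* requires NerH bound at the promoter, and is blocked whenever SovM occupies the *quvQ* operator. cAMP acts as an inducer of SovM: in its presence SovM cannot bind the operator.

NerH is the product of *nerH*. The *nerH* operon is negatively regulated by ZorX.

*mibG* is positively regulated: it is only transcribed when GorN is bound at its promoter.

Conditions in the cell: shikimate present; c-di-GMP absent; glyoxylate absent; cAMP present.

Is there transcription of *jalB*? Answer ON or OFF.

ON

c-di-GMP is absent, so KepS is active.
Shikimate is present, so ZorX is inactive.
With no repressor bound, *nerH* is transcribed.
So NerH is produced and active.
cAMP is present, so SovM is inactive.
No repressor is bound and NerH is active, so *quvQ* is transcribed.
So QuvQ is produced and active.
Glyoxylate is absent, so MorT is active.
No repressor is bound and MorT is active, so *gorN* is transcribed.
So GorN is produced and active.
No repressor is bound and GorN is active, so *mibG* is transcribed.
So MibG is produced and active.
No repressor is bound and KepS and QuvQ and MibG are active, so *jalB* is transcribed.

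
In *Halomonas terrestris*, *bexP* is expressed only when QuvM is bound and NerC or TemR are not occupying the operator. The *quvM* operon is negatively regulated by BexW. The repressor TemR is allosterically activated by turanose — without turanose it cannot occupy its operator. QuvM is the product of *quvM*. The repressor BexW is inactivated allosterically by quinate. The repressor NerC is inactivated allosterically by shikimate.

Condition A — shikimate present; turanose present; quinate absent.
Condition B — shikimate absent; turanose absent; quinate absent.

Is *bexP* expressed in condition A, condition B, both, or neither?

neither

Condition A:
Shikimate is present, so NerC is inactive.
Turanose is present, so TemR is active.
Quinate is absent, so BexW is active.
With repressor BexW bound, *quvM* is not transcribed.
So QuvM is not produced.
With repressor TemR bound, *bexP* is not transcribed.
→ *bexP* is OFF in A.
Condition B:
Shikimate is absent, so NerC is active.
Turanose is absent, so TemR is inactive.
Quinate is absent, so BexW is active.
With repressor BexW bound, *quvM* is not transcribed.
So QuvM is not produced.
With repressor NerC bound, *bexP* is not transcribed.
→ *bexP* is OFF in B.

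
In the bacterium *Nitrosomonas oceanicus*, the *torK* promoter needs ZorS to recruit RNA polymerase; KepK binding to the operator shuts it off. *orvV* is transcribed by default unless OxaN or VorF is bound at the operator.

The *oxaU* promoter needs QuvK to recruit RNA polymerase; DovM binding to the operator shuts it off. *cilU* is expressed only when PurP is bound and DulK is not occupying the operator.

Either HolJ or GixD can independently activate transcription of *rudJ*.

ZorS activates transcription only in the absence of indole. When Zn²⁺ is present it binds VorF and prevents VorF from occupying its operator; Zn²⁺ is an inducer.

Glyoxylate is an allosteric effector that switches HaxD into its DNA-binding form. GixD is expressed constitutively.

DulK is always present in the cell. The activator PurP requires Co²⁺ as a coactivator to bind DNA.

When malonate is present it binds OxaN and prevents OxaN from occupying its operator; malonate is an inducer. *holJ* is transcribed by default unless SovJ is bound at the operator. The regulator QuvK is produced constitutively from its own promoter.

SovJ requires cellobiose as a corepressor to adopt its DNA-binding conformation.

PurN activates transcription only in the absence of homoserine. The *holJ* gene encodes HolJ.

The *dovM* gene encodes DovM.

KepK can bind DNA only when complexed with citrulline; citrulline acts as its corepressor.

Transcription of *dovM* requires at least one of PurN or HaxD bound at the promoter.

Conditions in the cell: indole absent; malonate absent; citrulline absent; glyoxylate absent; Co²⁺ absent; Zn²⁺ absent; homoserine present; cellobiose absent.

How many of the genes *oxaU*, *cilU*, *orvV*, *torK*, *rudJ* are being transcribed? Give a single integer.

3

Homoserine is present, so PurN is inactive.
Glyoxylate is absent, so HaxD is inactive.
No activator is available at the *dovM* promoter, so *dovM* is not transcribed.
So DovM is not produced.
QuvK is produced constitutively and is active.
No repressor is bound and QuvK is active, so *oxaU* is transcribed.
→ *oxaU* is ON.
DulK is produced constitutively and is active.
Co²⁺ is absent, so PurP is inactive.
With repressor DulK bound, *cilU* is not transcribed.
→ *cilU* is OFF.
Malonate is absent, so OxaN is active.
Zn²⁺ is absent, so VorF is active.
With repressor OxaN bound, *orvV* is not transcribed.
→ *orvV* is OFF.
Citrulline is absent, so KepK is inactive.
Indole is absent, so ZorS is active.
No repressor is bound and ZorS is active, so *torK* is transcribed.
→ *torK* is ON.
Cellobiose is absent, so SovJ is inactive.
With no repressor bound, *holJ* is transcribed.
So HolJ is produced and active.
GixD is produced constitutively and is active.
Activator HolJ is present, so *rudJ* is transcribed.
→ *rudJ* is ON.
3 of the 5 genes are transcribed.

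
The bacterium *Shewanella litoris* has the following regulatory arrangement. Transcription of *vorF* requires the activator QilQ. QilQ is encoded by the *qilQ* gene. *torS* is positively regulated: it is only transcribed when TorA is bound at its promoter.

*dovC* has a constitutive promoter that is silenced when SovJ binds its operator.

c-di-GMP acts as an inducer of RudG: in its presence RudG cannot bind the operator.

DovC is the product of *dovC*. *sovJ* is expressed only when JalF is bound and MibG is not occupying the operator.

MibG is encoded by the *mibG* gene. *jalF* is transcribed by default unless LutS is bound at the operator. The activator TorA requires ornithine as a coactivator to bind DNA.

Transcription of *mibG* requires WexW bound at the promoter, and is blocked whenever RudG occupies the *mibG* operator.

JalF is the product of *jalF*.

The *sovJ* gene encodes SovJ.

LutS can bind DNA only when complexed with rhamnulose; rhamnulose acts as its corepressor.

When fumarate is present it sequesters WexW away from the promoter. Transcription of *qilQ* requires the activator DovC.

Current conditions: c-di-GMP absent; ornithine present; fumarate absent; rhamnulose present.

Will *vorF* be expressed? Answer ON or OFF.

Rhamnulose is present, so LutS is active.
With repressor LutS bound, *jalF* is not transcribed.
So JalF is not produced.
Fumarate is absent, so WexW is active.
c-di-GMP is absent, so RudG is active.
With repressor RudG bound, *mibG* is not transcribed.
So MibG is not produced.
Required activator JalF is absent, so *sovJ* is not transcribed.
So SovJ is not produced.
With no repressor bound, *dovC* is transcribed.
So DovC is produced and active.
No repressor is bound and DovC is active, so *qilQ* is transcribed.
So QilQ is produced and active.
No repressor is bound and QilQ is active, so *vorF* is transcribed.

ON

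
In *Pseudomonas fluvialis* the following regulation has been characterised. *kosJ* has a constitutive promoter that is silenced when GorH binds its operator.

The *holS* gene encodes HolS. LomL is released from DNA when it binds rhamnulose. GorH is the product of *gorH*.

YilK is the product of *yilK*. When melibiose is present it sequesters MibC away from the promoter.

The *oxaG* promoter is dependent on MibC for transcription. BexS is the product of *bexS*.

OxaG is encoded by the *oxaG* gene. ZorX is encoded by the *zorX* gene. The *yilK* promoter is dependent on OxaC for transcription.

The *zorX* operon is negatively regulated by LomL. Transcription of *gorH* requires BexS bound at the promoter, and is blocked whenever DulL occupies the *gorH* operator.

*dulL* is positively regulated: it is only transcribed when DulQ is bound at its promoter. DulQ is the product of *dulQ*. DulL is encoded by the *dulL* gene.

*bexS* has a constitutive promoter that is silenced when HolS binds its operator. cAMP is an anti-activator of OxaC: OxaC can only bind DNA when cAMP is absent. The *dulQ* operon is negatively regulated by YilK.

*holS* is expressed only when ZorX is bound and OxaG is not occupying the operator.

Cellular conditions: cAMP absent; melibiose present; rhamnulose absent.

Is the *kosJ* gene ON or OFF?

OFF

Rhamnulose is absent, so LomL is active.
With repressor LomL bound, *zorX* is not transcribed.
So ZorX is not produced.
Melibiose is present, so MibC is inactive.
Required activator MibC is absent, so *oxaG* is not transcribed.
So OxaG is not produced.
Required activator ZorX is absent, so *holS* is not transcribed.
So HolS is not produced.
With no repressor bound, *bexS* is transcribed.
So BexS is produced and active.
cAMP is absent, so OxaC is active.
No repressor is bound and OxaC is active, so *yilK* is transcribed.
So YilK is produced and active.
With repressor YilK bound, *dulQ* is not transcribed.
So DulQ is not produced.
Required activator DulQ is absent, so *dulL* is not transcribed.
So DulL is not produced.
No repressor is bound and BexS is active, so *gorH* is transcribed.
So GorH is produced and active.
With repressor GorH bound, *kosJ* is not transcribed.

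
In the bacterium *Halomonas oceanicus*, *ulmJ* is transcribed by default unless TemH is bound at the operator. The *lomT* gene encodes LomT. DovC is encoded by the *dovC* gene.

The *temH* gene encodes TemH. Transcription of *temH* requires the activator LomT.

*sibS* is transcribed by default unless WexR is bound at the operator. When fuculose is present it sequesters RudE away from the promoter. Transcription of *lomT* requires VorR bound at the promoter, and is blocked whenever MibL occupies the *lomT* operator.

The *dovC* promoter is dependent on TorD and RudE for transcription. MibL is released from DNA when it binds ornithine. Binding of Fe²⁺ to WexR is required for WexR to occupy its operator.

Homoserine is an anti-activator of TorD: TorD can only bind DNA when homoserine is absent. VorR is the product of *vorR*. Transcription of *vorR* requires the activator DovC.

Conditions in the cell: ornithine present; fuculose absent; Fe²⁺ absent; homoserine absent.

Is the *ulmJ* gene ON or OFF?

Homoserine is absent, so TorD is active.
Fuculose is absent, so RudE is active.
No repressor is bound and TorD and RudE are active, so *dovC* is transcribed.
So DovC is produced and active.
No repressor is bound and DovC is active, so *vorR* is transcribed.
So VorR is produced and active.
Ornithine is present, so MibL is inactive.
No repressor is bound and VorR is active, so *lomT* is transcribed.
So LomT is produced and active.
No repressor is bound and LomT is active, so *temH* is transcribed.
So TemH is produced and active.
With repressor TemH bound, *ulmJ* is not transcribed.

OFF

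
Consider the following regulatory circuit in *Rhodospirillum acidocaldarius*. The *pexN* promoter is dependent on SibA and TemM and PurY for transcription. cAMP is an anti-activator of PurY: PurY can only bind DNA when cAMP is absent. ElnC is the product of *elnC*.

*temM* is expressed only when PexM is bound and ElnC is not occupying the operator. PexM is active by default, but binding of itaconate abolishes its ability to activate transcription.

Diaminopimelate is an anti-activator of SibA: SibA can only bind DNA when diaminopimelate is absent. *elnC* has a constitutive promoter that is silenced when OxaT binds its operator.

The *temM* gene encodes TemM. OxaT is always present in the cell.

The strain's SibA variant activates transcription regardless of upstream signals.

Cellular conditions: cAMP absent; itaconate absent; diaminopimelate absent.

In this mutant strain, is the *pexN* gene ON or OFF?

ON

SibA is constitutively active in this strain.
Itaconate is absent, so PexM is active.
OxaT is produced constitutively and is active.
With repressor OxaT bound, *elnC* is not transcribed.
So ElnC is not produced.
No repressor is bound and PexM is active, so *temM* is transcribed.
So TemM is produced and active.
cAMP is absent, so PurY is active.
No repressor is bound and SibA and TemM and PurY are active, so *pexN* is transcribed.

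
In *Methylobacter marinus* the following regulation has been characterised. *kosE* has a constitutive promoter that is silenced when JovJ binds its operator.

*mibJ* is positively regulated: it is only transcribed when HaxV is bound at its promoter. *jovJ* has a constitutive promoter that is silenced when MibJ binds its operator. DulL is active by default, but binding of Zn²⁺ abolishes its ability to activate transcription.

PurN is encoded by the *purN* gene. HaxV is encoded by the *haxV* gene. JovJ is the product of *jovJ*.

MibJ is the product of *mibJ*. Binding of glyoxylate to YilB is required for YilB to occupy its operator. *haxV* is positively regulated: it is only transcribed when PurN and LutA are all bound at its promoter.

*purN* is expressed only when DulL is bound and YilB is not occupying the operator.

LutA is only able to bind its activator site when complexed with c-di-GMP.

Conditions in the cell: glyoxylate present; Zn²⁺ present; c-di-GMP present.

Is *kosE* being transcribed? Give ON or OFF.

OFF

Zn²⁺ is present, so DulL is inactive.
Glyoxylate is present, so YilB is active.
With repressor YilB bound, *purN* is not transcribed.
So PurN is not produced.
c-di-GMP is present, so LutA is active.
Required activator PurN is absent, so *haxV* is not transcribed.
So HaxV is not produced.
Required activator HaxV is absent, so *mibJ* is not transcribed.
So MibJ is not produced.
With no repressor bound, *jovJ* is transcribed.
So JovJ is produced and active.
With repressor JovJ bound, *kosE* is not transcribed.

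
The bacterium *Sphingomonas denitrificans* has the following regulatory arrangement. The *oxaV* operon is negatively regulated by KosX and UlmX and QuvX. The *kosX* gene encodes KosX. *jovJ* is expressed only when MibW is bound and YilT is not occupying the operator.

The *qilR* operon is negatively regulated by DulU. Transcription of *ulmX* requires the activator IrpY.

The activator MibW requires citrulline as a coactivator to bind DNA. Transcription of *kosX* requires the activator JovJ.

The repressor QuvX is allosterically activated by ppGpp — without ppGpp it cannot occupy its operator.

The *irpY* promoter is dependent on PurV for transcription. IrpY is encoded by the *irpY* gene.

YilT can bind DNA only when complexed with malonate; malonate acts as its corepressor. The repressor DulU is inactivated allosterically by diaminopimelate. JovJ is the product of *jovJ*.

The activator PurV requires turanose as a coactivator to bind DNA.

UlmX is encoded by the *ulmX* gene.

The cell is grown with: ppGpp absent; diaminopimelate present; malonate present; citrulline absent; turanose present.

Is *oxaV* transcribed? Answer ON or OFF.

OFF

Malonate is present, so YilT is active.
Citrulline is absent, so MibW is inactive.
With repressor YilT bound, *jovJ* is not transcribed.
So JovJ is not produced.
Required activator JovJ is absent, so *kosX* is not transcribed.
So KosX is not produced.
Turanose is present, so PurV is active.
No repressor is bound and PurV is active, so *irpY* is transcribed.
So IrpY is produced and active.
No repressor is bound and IrpY is active, so *ulmX* is transcribed.
So UlmX is produced and active.
ppGpp is absent, so QuvX is inactive.
With repressor UlmX bound, *oxaV* is not transcribed.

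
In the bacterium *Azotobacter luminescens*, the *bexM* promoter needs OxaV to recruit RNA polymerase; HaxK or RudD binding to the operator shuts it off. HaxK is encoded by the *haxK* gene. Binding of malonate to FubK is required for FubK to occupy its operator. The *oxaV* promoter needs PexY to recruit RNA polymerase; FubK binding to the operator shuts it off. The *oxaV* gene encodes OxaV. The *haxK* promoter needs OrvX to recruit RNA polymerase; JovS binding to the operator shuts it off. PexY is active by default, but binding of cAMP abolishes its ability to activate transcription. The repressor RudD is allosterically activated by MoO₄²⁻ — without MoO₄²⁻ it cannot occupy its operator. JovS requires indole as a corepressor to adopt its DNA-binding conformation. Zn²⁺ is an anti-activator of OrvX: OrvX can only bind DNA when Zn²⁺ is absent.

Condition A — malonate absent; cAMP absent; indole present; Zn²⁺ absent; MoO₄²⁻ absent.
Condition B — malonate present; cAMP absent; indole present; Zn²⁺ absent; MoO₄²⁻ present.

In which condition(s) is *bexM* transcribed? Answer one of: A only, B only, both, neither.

Condition A:
Malonate is absent, so FubK is inactive.
cAMP is absent, so PexY is active.
No repressor is bound and PexY is active, so *oxaV* is transcribed.
So OxaV is produced and active.
Indole is present, so JovS is active.
Zn²⁺ is absent, so OrvX is active.
With repressor JovS bound, *haxK* is not transcribed.
So HaxK is not produced.
MoO₄²⁻ is absent, so RudD is inactive.
No repressor is bound and OxaV is active, so *bexM* is transcribed.
→ *bexM* is ON in A.
Condition B:
Malonate is present, so FubK is active.
cAMP is absent, so PexY is active.
With repressor FubK bound, *oxaV* is not transcribed.
So OxaV is not produced.
Indole is present, so JovS is active.
Zn²⁺ is absent, so OrvX is active.
With repressor JovS bound, *haxK* is not transcribed.
So HaxK is not produced.
MoO₄²⁻ is present, so RudD is active.
With repressor RudD bound, *bexM* is not transcribed.
→ *bexM* is OFF in B.

A only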